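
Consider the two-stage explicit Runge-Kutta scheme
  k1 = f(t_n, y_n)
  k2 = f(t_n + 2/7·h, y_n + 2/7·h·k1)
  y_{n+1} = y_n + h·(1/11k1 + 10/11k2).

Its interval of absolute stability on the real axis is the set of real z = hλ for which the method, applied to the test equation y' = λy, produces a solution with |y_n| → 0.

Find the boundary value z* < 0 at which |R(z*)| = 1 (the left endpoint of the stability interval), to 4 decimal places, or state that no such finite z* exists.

Set f=λy, z=hλ:
  k1=λy_n ⇒ h·k1=z·y_n;  k2=λ(1+2/7z)y_n ⇒ h·k2=z(1+2/7z)y_n
  y_{n+1}/y_n = 1 + 1/11z + 10/11z(1+2/7z) = 1 + z + 20/77z²
  Hence R(z) = 1 + z + 20/77z².

Solve |R(x)|<1 on ℝ⁻.
x=-1.3: |R|=0.1390
R=1: x+20/77x²=0 ⇒ x=−77/20=-3.8500; min R=1−1/(4·20/77)=0.0375>−1
Confirm numerically:
  x=-2.374: |R|=0.08986 <1
  x=-2.024: |R|=0.04005 <1
  x=-2.018: |R|=0.03975 <1
  x=-1.698: |R|=0.05088 <1
  x=-4.387: |R|=1.61190 >1
  x=-4.231: |R|=1.41870 >1
Interval (-3.8500, 0).

z* = -3.8500.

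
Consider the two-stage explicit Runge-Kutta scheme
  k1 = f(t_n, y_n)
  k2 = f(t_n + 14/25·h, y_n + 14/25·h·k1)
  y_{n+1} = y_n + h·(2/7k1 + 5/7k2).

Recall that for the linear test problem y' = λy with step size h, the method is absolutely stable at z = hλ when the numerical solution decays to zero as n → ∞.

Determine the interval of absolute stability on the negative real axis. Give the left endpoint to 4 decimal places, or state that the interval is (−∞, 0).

(-2.5000, 0).

With y'=λy (z=hλ):
  k1=λy_n ⇒ h·k1=z·y_n;  k2=λ(1+14/25z)y_n ⇒ h·k2=z(1+14/25z)y_n
  y_{n+1}/y_n = 1 + 2/7z + 5/7z(1+14/25z) = 1 + z + 2/5z²
  so R(z) = 1 + z + 2/5z².

Need |R(x)|<1, x<0.
x=-0.47: |R|=0.6184
R=1: x+2/5x²=0 ⇒ x=−5/2=-2.5000; min R=1−1/(4·2/5)=0.3750>−1
Confirm numerically:
  x=-1.838: |R|=0.51330 <1
  x=-1.778: |R|=0.48651 <1
  x=-1.647: |R|=0.43804 <1
  x=-1.014: |R|=0.39728 <1
  x=-2.742: |R|=1.26543 >1
  x=-2.587: |R|=1.09003 >1
  x=-2.555: |R|=1.05621 >1
So |R|<1 on (-2.5000, 0).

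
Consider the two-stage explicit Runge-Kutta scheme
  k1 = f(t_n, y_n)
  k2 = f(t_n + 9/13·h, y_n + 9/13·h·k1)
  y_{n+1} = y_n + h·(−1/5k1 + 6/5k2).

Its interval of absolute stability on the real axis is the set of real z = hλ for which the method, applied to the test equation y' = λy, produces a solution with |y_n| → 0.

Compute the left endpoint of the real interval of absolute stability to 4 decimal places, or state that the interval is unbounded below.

left endpoint -1.2037.

On y'=λy, z=hλ:
  k1=λy_n ⇒ h·k1=z·y_n;  k2=λ(1+9/13z)y_n ⇒ h·k2=z(1+9/13z)y_n
  y_{n+1}/y_n = 1 − 1/5z + 6/5z(1+9/13z) = 1 + z + 54/65z²
  so R(z) = 1 + z + 54/65z².

Need |R(x)|<1, x<0.
x=-1.11: |R|=0.9136
R=1: x+54/65x²=0 ⇒ x=−65/54=-1.2037; min R=1−1/(4·54/65)=0.6991>−1
Confirm numerically:
  x=-1.039: |R|=0.85783 <1
  x=-0.804: |R|=0.73302 <1
  x=-0.556: |R|=0.70082 <1
  x=-0.545: |R|=0.70176 <1
  x=-1.671: |R|=1.64871 >1
  x=-1.543: |R|=1.43494 >1
  x=-1.468: |R|=1.32233 >1
Interval (-1.2037, 0).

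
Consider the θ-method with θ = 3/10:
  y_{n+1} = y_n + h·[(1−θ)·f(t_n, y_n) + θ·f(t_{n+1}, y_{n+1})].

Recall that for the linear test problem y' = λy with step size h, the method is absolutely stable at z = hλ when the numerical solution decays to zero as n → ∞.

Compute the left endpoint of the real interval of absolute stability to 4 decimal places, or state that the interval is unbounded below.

z* = -5.0000.

With y'=λy (z=hλ):
  y_{n+1} = y_n + z·[7/10·y_n + 3/10·y_{n+1}] ⇒ (1 − 3/10z)y_{n+1} = (1 + 7/10z)y_n
  so R(z) = (1 + 7/10z)/(1 − 3/10z).

Boundary: |R(x)|=1, x<0.
x=-1.46: |R|=0.0153
R=−1: 1+7/10x = −1+3/10x ⇒ -2/5x=2 ⇒ x=2/(-2/5)=-5.0000
Confirm numerically:
  x=-4.422: |R|=0.90063 <1
  x=-4.138: |R|=0.84617 <1
  x=-3.477: |R|=0.70183 <1
  x=-2.033: |R|=0.26281 <1
  x=-5.309: |R|=1.04767 >1
  x=-5.210: |R|=1.03277 >1
Stable set (-5.0000, 0).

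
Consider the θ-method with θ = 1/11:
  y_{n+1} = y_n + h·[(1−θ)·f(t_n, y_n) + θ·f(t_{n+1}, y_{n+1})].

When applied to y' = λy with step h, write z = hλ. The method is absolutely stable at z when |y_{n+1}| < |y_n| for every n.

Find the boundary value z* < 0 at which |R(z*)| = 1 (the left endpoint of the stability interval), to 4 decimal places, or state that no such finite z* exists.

With y'=λy (z=hλ):
  y_{n+1} = y_n + z·[10/11·y_n + 1/11·y_{n+1}] ⇒ (1 − 1/11z)y_{n+1} = (1 + 10/11z)y_n
  so R(z) = (1 + 10/11z)/(1 − 1/11z).

Find x<0 with |R(x)|<1.
x=-1.64: |R|=0.4272
R=−1: 1+10/11x = −1+1/11x ⇒ -9/11x=2 ⇒ x=2/(-9/11)=-2.4444
Confirm numerically:
  x=-2.146: |R|=0.79568 <1
  x=-1.441: |R|=0.27409 <1
  x=-1.221: |R|=0.09901 <1
  x=-2.830: |R|=1.25090 >1
  x=-2.686: |R|=1.15885 >1
  x=-2.619: |R|=1.11535 >1
Stable set (-2.4444, 0).

left endpoint -2.4444.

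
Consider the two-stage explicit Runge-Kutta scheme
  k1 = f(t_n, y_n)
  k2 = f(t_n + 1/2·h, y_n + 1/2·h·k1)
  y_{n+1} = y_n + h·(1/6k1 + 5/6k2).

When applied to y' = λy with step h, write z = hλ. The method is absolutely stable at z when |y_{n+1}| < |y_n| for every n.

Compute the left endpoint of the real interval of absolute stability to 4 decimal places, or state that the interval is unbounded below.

left endpoint -2.4000.

Test eqn y'=λy, z=hλ:
  k1=λy_n ⇒ h·k1=z·y_n;  k2=λ(1+1/2z)y_n ⇒ h·k2=z(1+1/2z)y_n
  y_{n+1}/y_n = 1 + 1/6z + 5/6z(1+1/2z) = 1 + z + 5/12z²
  R(z) = 1 + z + 5/12z².

Solve |R(x)|<1 on ℝ⁻.
x=-1.26: |R|=0.4015
R=1: x+5/12x²=0 ⇒ x=−12/5=-2.4000; min R=1−1/(4·5/12)=0.4000>−1
Confirm numerically:
  x=-2.070: |R|=0.71537 <1
  x=-1.980: |R|=0.65350 <1
  x=-1.472: |R|=0.43083 <1
  x=-1.076: |R|=0.40641 <1
  x=-2.909: |R|=1.61695 >1
  x=-2.764: |R|=1.41921 >1
  x=-2.760: |R|=1.41400 >1
Interval (-2.4000, 0).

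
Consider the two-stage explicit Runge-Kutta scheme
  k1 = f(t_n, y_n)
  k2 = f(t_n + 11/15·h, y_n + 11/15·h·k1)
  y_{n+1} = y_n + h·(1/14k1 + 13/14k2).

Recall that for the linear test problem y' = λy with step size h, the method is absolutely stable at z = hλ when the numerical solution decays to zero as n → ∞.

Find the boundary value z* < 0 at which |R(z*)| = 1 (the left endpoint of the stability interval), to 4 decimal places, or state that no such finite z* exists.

On y'=λy, z=hλ:
  k1=λy_n ⇒ h·k1=z·y_n;  k2=λ(1+11/15z)y_n ⇒ h·k2=z(1+11/15z)y_n
  y_{n+1}/y_n = 1 + 1/14z + 13/14z(1+11/15z) = 1 + z + 143/210z²
  so R(z) = 1 + z + 143/210z².

Solve |R(x)|<1 on ℝ⁻.
x=-1.76: |R|=1.3493
R=1: x+143/210x²=0 ⇒ x=−210/143=-1.4685; min R=1−1/(4·143/210)=0.6329>−1
Confirm numerically:
  x=-1.203: |R|=0.78248 <1
  x=-0.998: |R|=0.68023 <1
  x=-0.934: |R|=0.66003 <1
  x=-0.913: |R|=0.65462 <1
  x=-2.056: |R|=1.82248 >1
  x=-1.762: |R|=1.35211 >1
  x=-1.603: |R|=1.14678 >1
Stable set (-1.4685, 0).

z* = -1.4685.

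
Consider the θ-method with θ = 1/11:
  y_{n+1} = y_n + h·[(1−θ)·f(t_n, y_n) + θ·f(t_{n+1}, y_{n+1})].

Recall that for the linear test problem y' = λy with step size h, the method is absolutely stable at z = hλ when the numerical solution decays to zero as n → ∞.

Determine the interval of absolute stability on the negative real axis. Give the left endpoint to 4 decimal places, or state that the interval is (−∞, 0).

z∈(-2.4444,0).

On y'=λy, z=hλ:
  y_{n+1} = y_n + z·[10/11·y_n + 1/11·y_{n+1}] ⇒ (1 − 1/11z)y_{n+1} = (1 + 10/11z)y_n
  ⇒ R(z) = (1 + 10/11z)/(1 − 1/11z).

Boundary: |R(x)|=1, x<0.
x=-0.75: |R|=0.2979
R=−1: 1+10/11x = −1+1/11x ⇒ -9/11x=2 ⇒ x=2/(-9/11)=-2.4444
Confirm numerically:
  x=-1.907: |R|=0.62524 <1
  x=-1.210: |R|=0.09009 <1
  x=-1.060: |R|=0.03317 <1
  x=-2.755: |R|=1.20320 >1
  x=-2.749: |R|=1.19936 >1
  x=-2.467: |R|=1.01507 >1
So |R|<1 on (-2.4444, 0).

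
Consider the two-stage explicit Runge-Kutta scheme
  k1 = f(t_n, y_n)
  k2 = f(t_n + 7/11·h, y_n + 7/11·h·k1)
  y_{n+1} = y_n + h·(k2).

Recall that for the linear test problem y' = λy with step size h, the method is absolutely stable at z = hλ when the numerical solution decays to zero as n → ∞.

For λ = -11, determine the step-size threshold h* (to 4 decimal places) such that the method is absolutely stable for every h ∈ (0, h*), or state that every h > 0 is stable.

On y'=λy, z=hλ:
  k1=λy_n ⇒ h·k1=z·y_n;  k2=λ(1+7/11z)y_n ⇒ h·k2=z(1+7/11z)y_n
  y_{n+1}/y_n = 1 + z(1+7/11z) = 1 + z + 7/11z²
  Hence R(z) = 1 + z + 7/11z².

Boundary: |R(x)|=1, x<0.
x=-0.45: |R|=0.6789
R=1: x+7/11x²=0 ⇒ x=−11/7=-1.5714; min R=1−1/(4·7/11)=0.6071>−1
Confirm numerically:
  x=-1.416: |R|=0.85994 <1
  x=-0.886: |R|=0.61354 <1
  x=-0.739: |R|=0.60853 <1
  x=-2.157: |R|=1.80378 >1
  x=-2.052: |R|=1.62754 >1
  x=-1.730: |R|=1.17457 >1
So |R|<1 on (-1.5714, 0).

(-1.5714,0); λ=-11 ⇒ h* = (11/7)/11 = 0.1429.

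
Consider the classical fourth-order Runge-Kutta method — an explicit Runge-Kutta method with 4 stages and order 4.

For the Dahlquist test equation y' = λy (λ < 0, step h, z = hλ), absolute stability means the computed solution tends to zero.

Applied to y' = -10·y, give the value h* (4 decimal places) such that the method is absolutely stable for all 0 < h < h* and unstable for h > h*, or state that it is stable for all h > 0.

Test eqn y'=λy, z=hλ:
  order 4, 4-stage ⇒ R(z)=1+z+z^2/2+z^3/6+z^4/24
  (e.g. R(-1.67)=0.27229, |R|=0.27229)

Find x<0 with |R(x)|<1.
x=-1.67: |R|=0.2723
|R(-2.88)|=1.1524 |R(-2.3)|=0.4832 |R(-1.66)|=0.2718
Bisect:
  x_lo=-3.0884 |R|=1.5618  x_hi=-0.2195 |R|=0.8030
  mid=-1.65393 |R|=0.27155 →hi
  mid=-2.37117 |R|=0.53525 →hi
  mid=-2.72979 |R|=0.91949 →hi
  mid=-2.90910 |R|=1.20328 →lo
  mid=-2.81944 |R|=1.05272 →lo
  mid=-2.77462 |R|=0.98402 →hi
  mid=-2.79703 |R|=1.01784 →lo
  mid=-2.78582 |R|=1.00080 →lo
  ...
  [-2.78530,-2.78512] ⇒ x*=-2.7853
So |R|<1 on (-2.7853, 0).

(-2.7853,0); λ=-10 ⇒ h* = 0.2785.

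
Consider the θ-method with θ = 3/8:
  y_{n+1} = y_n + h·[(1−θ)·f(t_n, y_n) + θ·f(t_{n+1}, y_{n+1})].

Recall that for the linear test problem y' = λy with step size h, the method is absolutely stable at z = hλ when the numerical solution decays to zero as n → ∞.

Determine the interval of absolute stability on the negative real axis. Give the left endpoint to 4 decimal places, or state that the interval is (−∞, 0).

z∈(-8.0000,0).

With y'=λy (z=hλ):
  y_{n+1} = y_n + z·[5/8·y_n + 3/8·y_{n+1}] ⇒ (1 − 3/8z)y_{n+1} = (1 + 5/8z)y_n
  Hence R(z) = (1 + 5/8z)/(1 − 3/8z).

Find x<0 with |R(x)|<1.
x=-1.71: |R|=0.0419
R=−1: 1+5/8x = −1+3/8x ⇒ -1/4x=2 ⇒ x=2/(-1/4)=-8.0000
Confirm numerically:
  x=-5.252: |R|=0.76865 <1
  x=-4.799: |R|=0.71416 <1
  x=-4.455: |R|=0.66815 <1
  x=-8.579: |R|=1.03432 >1
  x=-8.362: |R|=1.02188 >1
So |R|<1 on (-8.0000, 0).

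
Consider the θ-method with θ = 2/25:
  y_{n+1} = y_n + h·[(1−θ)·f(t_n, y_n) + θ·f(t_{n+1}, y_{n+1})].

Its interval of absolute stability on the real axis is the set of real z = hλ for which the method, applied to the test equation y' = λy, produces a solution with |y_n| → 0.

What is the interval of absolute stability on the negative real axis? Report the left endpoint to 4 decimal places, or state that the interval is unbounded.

z∈(-2.3810,0).

Test eqn y'=λy, z=hλ:
  y_{n+1} = y_n + z·[23/25·y_n + 2/25·y_{n+1}] ⇒ (1 − 2/25z)y_{n+1} = (1 + 23/25z)y_n
  Hence R(z) = (1 + 23/25z)/(1 − 2/25z).

Find x<0 with |R(x)|<1.
x=-0.5: |R|=0.5192
R=−1: 1+23/25x = −1+2/25x ⇒ -21/25x=2 ⇒ x=2/(-21/25)=-2.3810
Confirm numerically:
  x=-2.338: |R|=0.96961 <1
  x=-2.086: |R|=0.78767 <1
  x=-1.341: |R|=0.21108 <1
  x=-1.301: |R|=0.17836 <1
  x=-2.827: |R|=1.30557 >1
  x=-2.770: |R|=1.26752 >1
  x=-2.426: |R|=1.03169 >1
Interval (-2.3810, 0).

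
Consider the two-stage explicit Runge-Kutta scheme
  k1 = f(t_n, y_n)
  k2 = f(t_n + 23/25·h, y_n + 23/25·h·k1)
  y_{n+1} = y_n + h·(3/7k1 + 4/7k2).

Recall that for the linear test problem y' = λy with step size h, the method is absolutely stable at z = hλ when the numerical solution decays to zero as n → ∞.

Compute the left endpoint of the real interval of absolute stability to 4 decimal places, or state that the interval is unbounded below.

On y'=λy, z=hλ:
  k1=λy_n ⇒ h·k1=z·y_n;  k2=λ(1+23/25z)y_n ⇒ h·k2=z(1+23/25z)y_n
  y_{n+1}/y_n = 1 + 3/7z + 4/7z(1+23/25z) = 1 + z + 92/175z²
  ⇒ R(z) = 1 + z + 92/175z².

Find x<0 with |R(x)|<1.
x=-1.1: |R|=0.5361
R=1: x+92/175x²=0 ⇒ x=−175/92=-1.9022; min R=1−1/(4·92/175)=0.5245>−1
Confirm numerically:
  x=-1.703: |R|=0.82168 <1
  x=-1.110: |R|=0.53773 <1
  x=-1.024: |R|=0.52725 <1
  x=-2.336: |R|=1.53277 >1
  x=-2.292: |R|=1.46972 >1
  x=-2.011: |R|=1.11505 >1
So |R|<1 on (-1.9022, 0).

left endpoint -1.9022.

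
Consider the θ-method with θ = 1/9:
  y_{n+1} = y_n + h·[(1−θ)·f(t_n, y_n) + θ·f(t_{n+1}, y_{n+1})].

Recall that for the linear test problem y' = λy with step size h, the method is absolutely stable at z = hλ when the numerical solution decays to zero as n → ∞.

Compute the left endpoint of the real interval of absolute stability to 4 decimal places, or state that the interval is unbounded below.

Set f=λy, z=hλ:
  y_{n+1} = y_n + z·[8/9·y_n + 1/9·y_{n+1}] ⇒ (1 − 1/9z)y_{n+1} = (1 + 8/9z)y_n
  so R(z) = (1 + 8/9z)/(1 − 1/9z).

Boundary: |R(x)|=1, x<0.
x=-0.33: |R|=0.6817
R=−1: 1+8/9x = −1+1/9x ⇒ -7/9x=2 ⇒ x=2/(-7/9)=-2.5714
Confirm numerically:
  x=-1.439: |R|=0.24064 <1
  x=-1.282: |R|=0.12216 <1
  x=-1.160: |R|=0.02756 <1
  x=-1.035: |R|=0.07175 <1
  x=-3.149: |R|=1.33278 >1
  x=-2.711: |R|=1.08343 >1
Interval (-2.5714, 0).

left endpoint -2.5714.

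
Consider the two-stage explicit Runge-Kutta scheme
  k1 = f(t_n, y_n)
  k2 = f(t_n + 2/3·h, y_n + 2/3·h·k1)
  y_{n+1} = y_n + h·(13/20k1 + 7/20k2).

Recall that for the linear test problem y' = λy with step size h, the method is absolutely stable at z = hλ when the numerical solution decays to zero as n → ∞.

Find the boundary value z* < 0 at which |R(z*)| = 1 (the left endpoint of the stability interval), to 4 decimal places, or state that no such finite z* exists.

z* = -4.2857.

Test eqn y'=λy, z=hλ:
  k1=λy_n ⇒ h·k1=z·y_n;  k2=λ(1+2/3z)y_n ⇒ h·k2=z(1+2/3z)y_n
  y_{n+1}/y_n = 1 + 13/20z + 7/20z(1+2/3z) = 1 + z + 7/30z²
  ⇒ R(z) = 1 + z + 7/30z².

Boundary: |R(x)|=1, x<0.
x=-0.76: |R|=0.3748
R=1: x+7/30x²=0 ⇒ x=−30/7=-4.2857; min R=1−1/(4·7/30)=-0.0714>−1
Confirm numerically:
  x=-3.162: |R|=0.17092 <1
  x=-2.682: |R|=0.00360 <1
  x=-2.254: |R|=0.06855 <1
  x=-4.775: |R|=1.54515 >1
  x=-4.456: |R|=1.17705 >1
  x=-4.348: |R|=1.06319 >1
Stable set (-4.2857, 0).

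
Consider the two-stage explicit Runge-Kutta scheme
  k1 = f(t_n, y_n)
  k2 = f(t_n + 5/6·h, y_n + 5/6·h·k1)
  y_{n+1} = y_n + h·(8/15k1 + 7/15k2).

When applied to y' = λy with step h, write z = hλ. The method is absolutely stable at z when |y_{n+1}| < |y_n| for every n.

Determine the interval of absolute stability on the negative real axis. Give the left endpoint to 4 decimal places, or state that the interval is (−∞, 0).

z∈(-2.5714,0).

On y'=λy, z=hλ:
  k1=λy_n ⇒ h·k1=z·y_n;  k2=λ(1+5/6z)y_n ⇒ h·k2=z(1+5/6z)y_n
  y_{n+1}/y_n = 1 + 8/15z + 7/15z(1+5/6z) = 1 + z + 7/18z²
  R(z) = 1 + z + 7/18z².

Find x<0 with |R(x)|<1.
x=-1.68: |R|=0.4176
R=1: x+7/18x²=0 ⇒ x=−18/7=-2.5714; min R=1−1/(4·7/18)=0.3571>−1
Confirm numerically:
  x=-2.509: |R|=0.93909 <1
  x=-2.129: |R|=0.63369 <1
  x=-1.512: |R|=0.37706 <1
  x=-2.803: |R|=1.25243 >1
  x=-2.699: |R|=1.13390 >1
Interval (-2.5714, 0).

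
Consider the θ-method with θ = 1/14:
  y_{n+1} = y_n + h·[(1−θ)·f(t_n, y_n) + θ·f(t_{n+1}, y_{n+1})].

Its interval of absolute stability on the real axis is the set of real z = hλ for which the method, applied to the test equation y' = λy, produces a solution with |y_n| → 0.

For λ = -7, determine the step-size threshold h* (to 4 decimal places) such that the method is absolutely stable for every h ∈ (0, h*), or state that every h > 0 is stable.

(-2.3333,0); λ=-7 ⇒ h* = (7/3)/7 = 0.3333.

With y'=λy (z=hλ):
  y_{n+1} = y_n + z·[13/14·y_n + 1/14·y_{n+1}] ⇒ (1 − 1/14z)y_{n+1} = (1 + 13/14z)y_n
  so R(z) = (1 + 13/14z)/(1 − 1/14z).

Need |R(x)|<1, x<0.
x=-0.4: |R|=0.6111
R=−1: 1+13/14x = −1+1/14x ⇒ -6/7x=2 ⇒ x=2/(-6/7)=-2.3333
Confirm numerically:
  x=-2.220: |R|=0.91615 <1
  x=-1.656: |R|=0.48084 <1
  x=-0.936: |R|=0.12266 <1
  x=-2.801: |R|=1.33403 >1
  x=-2.782: |R|=1.32082 >1
  x=-2.522: |R|=1.13703 >1
Interval (-2.3333, 0).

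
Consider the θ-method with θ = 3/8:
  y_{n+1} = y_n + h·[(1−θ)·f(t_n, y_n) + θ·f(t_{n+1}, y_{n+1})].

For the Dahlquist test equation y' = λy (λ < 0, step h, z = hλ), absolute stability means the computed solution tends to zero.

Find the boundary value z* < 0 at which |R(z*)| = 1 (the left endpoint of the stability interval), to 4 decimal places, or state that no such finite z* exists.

Set f=λy, z=hλ:
  y_{n+1} = y_n + z·[5/8·y_n + 3/8·y_{n+1}] ⇒ (1 − 3/8z)y_{n+1} = (1 + 5/8z)y_n
  so R(z) = (1 + 5/8z)/(1 − 3/8z).

Need |R(x)|<1, x<0.
x=-1.26: |R|=0.1443
R=−1: 1+5/8x = −1+3/8x ⇒ -1/4x=2 ⇒ x=2/(-1/4)=-8.0000
Confirm numerically:
  x=-7.505: |R|=0.96756 <1
  x=-6.884: |R|=0.92210 <1
  x=-4.984: |R|=0.73719 <1
  x=-4.095: |R|=0.61499 <1
  x=-8.197: |R|=1.01209 >1
  x=-8.183: |R|=1.01124 >1
  x=-8.023: |R|=1.00143 >1
So |R|<1 on (-8.0000, 0).

z* = -8.0000.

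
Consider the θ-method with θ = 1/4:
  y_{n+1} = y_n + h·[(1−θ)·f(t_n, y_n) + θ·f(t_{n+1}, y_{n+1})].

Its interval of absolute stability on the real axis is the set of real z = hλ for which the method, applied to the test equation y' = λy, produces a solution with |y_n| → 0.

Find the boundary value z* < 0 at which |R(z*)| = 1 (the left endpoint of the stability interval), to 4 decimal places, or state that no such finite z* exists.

On y'=λy, z=hλ:
  y_{n+1} = y_n + z·[3/4·y_n + 1/4·y_{n+1}] ⇒ (1 − 1/4z)y_{n+1} = (1 + 3/4z)y_n
  R(z) = (1 + 3/4z)/(1 − 1/4z).

Boundary: |R(x)|=1, x<0.
x=-1.5: |R|=0.0909
R=−1: 1+3/4x = −1+1/4x ⇒ -1/2x=2 ⇒ x=2/(-1/2)=-4.0000
Confirm numerically:
  x=-3.849: |R|=0.96152 <1
  x=-2.043: |R|=0.35231 <1
  x=-1.757: |R|=0.22077 <1
  x=-4.262: |R|=1.06342 >1
  x=-4.261: |R|=1.06319 >1
So |R|<1 on (-4.0000, 0).

left endpoint -4.0000.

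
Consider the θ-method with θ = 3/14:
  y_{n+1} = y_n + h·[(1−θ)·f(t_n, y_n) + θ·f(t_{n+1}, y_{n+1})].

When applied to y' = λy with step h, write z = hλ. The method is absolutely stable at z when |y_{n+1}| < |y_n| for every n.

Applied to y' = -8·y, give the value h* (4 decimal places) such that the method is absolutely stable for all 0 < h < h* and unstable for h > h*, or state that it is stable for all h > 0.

(-3.5000,0); λ=-8 ⇒ h* = (7/2)/8 = 0.4375.

Test eqn y'=λy, z=hλ:
  y_{n+1} = y_n + z·[11/14·y_n + 3/14·y_{n+1}] ⇒ (1 − 3/14z)y_{n+1} = (1 + 11/14z)y_n
  Hence R(z) = (1 + 11/14z)/(1 − 3/14z).

Find x<0 with |R(x)|<1.
x=-0.96: |R|=0.2038
R=−1: 1+11/14x = −1+3/14x ⇒ -4/7x=2 ⇒ x=2/(-4/7)=-3.5000
Confirm numerically:
  x=-2.510: |R|=0.63214 <1
  x=-1.781: |R|=0.28905 <1
  x=-1.729: |R|=0.26158 <1
  x=-3.573: |R|=1.02363 >1
  x=-3.556: |R|=1.01816 >1
So |R|<1 on (-3.5000, 0).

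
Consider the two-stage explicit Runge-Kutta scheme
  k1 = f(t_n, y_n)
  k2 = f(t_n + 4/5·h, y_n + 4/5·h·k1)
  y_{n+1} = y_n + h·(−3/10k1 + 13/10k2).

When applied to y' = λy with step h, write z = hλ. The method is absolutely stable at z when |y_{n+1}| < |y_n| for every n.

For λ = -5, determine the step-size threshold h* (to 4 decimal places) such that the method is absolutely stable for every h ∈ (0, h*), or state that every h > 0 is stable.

On y'=λy, z=hλ:
  k1=λy_n ⇒ h·k1=z·y_n;  k2=λ(1+4/5z)y_n ⇒ h·k2=z(1+4/5z)y_n
  y_{n+1}/y_n = 1 − 3/10z + 13/10z(1+4/5z) = 1 + z + 26/25z²
  R(z) = 1 + z + 26/25z².

Solve |R(x)|<1 on ℝ⁻.
x=-0.84: |R|=0.8938
R=1: x+26/25x²=0 ⇒ x=−25/26=-0.9615; min R=1−1/(4·26/25)=0.7596>−1
Confirm numerically:
  x=-0.892: |R|=0.93549 <1
  x=-0.844: |R|=0.89683 <1
  x=-0.794: |R|=0.86165 <1
  x=-1.326: |R|=1.50261 >1
  x=-0.988: |R|=1.02719 >1
Interval (-0.9615, 0).

(-0.9615,0); λ=-5 ⇒ h* = (25/26)/5 = 0.1923.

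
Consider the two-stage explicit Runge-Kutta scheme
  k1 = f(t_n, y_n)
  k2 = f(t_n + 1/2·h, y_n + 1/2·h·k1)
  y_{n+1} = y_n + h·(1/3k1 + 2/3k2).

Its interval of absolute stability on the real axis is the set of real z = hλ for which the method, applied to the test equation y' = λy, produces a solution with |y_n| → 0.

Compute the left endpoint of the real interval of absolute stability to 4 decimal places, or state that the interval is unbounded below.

left endpoint -3.0000.

With y'=λy (z=hλ):
  k1=λy_n ⇒ h·k1=z·y_n;  k2=λ(1+1/2z)y_n ⇒ h·k2=z(1+1/2z)y_n
  y_{n+1}/y_n = 1 + 1/3z + 2/3z(1+1/2z) = 1 + z + 1/3z²
  R(z) = 1 + z + 1/3z².

Solve |R(x)|<1 on ℝ⁻.
x=-1.68: |R|=0.2608
R=1: x+1/3x²=0 ⇒ x=−3=-3.0000; min R=1−1/(4·1/3)=0.2500>−1
Confirm numerically:
  x=-2.478: |R|=0.56883 <1
  x=-2.010: |R|=0.33670 <1
  x=-1.622: |R|=0.25496 <1
  x=-3.490: |R|=1.57003 >1
  x=-3.329: |R|=1.36508 >1
So |R|<1 on (-3.0000, 0).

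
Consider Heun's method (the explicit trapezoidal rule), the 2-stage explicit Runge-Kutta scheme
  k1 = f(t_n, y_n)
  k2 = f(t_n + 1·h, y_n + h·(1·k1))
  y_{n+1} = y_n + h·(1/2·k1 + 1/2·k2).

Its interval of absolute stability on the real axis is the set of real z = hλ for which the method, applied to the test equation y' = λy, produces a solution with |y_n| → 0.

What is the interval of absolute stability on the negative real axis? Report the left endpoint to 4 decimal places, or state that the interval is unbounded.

Test eqn y'=λy, z=hλ:
  order 2, 2-stage ⇒ R(z)=1+z+z^2/2
  (e.g. R(-0.66)=0.55780, |R|=0.55780)

Boundary: |R(x)|=1, x<0.
x=-0.66: |R|=0.5578
|R(-1.64)|=0.7048 |R(-1.09)|=0.5040 |R(-0.61)|=0.5760
Bisect:
  x_lo=-2.5818 |R|=1.7510  x_hi=-0.0848 |R|=0.9188
  mid=-1.33330 |R|=0.55554 →hi
  mid=-1.95753 |R|=0.95843 →hi
  mid=-2.26965 |R|=1.30600 →lo
  mid=-2.11359 |R|=1.12004 →lo
  mid=-2.03556 |R|=1.03619 →lo
  mid=-1.99655 |R|=0.99655 →hi
  mid=-2.01605 |R|=1.01618 →lo
  mid=-2.00630 |R|=1.00632 →lo
  mid=-2.00142 |R|=1.00142 →lo
  mid=-1.99898 |R|=0.99898 →hi
  ...
  [-2.00005,-1.99990] ⇒ x*=-2.0000
Interval (-2.0000, 0).

z∈(-2.0000,0).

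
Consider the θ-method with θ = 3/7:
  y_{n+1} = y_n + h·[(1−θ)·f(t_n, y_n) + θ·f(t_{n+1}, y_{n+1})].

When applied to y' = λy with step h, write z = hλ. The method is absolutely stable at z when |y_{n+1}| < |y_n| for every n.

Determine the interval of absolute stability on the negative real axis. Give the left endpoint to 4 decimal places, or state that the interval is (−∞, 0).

With y'=λy (z=hλ):
  y_{n+1} = y_n + z·[4/7·y_n + 3/7·y_{n+1}] ⇒ (1 − 3/7z)y_{n+1} = (1 + 4/7z)y_n
  so R(z) = (1 + 4/7z)/(1 − 3/7z).

Boundary: |R(x)|=1, x<0.
x=-1.57: |R|=0.0615
R=−1: 1+4/7x = −1+3/7x ⇒ -1/7x=2 ⇒ x=2/(-1/7)=-14.0000
Confirm numerically:
  x=-12.555: |R|=0.96765 <1
  x=-9.580: |R|=0.87633 <1
  x=-8.718: |R|=0.84068 <1
  x=-14.503: |R|=1.00996 >1
  x=-14.396: |R|=1.00789 >1
Interval (-14.0000, 0).

z∈(-14.0000,0).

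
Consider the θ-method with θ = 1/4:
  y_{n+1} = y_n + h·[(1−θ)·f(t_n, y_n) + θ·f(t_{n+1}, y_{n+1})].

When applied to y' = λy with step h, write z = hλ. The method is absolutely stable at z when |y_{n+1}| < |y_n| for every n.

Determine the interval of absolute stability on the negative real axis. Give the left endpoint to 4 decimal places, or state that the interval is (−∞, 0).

Set f=λy, z=hλ:
  y_{n+1} = y_n + z·[3/4·y_n + 1/4·y_{n+1}] ⇒ (1 − 1/4z)y_{n+1} = (1 + 3/4z)y_n
  Hence R(z) = (1 + 3/4z)/(1 − 1/4z).

Solve |R(x)|<1 on ℝ⁻.
x=-1.61: |R|=0.1480
R=−1: 1+3/4x = −1+1/4x ⇒ -1/2x=2 ⇒ x=2/(-1/2)=-4.0000
Confirm numerically:
  x=-2.993: |R|=0.71200 <1
  x=-2.646: |R|=0.59254 <1
  x=-1.982: |R|=0.32531 <1
  x=-4.587: |R|=1.13672 >1
  x=-4.110: |R|=1.02713 >1
Interval (-4.0000, 0).

z∈(-4.0000,0).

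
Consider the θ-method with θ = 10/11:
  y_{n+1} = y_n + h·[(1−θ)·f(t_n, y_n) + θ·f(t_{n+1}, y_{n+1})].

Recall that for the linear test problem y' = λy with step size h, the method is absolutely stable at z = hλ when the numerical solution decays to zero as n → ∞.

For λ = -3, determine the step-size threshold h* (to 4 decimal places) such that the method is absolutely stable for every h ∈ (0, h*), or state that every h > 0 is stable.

unbounded; (−∞, 0). Any h>0 works for λ=-3.

On y'=λy, z=hλ:
  y_{n+1} = y_n + z·[1/11·y_n + 10/11·y_{n+1}] ⇒ (1 − 10/11z)y_{n+1} = (1 + 1/11z)y_n
  R(z) = (1 + 1/11z)/(1 − 10/11z).

Need |R(x)|<1, x<0.
x=-0.75: |R|=0.5541
x=-2: |R|=0.2903
x=-10: |R|=0.0090
x=-100: |R|=0.0880
θ=10/11≥1/2 ⇒ |1+1/11x|<|1−10/11x| ∀x<0 ⇒ interval (−∞,0).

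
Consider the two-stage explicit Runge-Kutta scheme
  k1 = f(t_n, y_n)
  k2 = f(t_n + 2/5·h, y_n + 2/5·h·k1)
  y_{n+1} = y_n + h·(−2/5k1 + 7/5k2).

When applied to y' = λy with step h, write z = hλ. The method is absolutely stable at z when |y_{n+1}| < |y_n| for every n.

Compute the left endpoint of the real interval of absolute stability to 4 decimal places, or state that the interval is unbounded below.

Test eqn y'=λy, z=hλ:
  k1=λy_n ⇒ h·k1=z·y_n;  k2=λ(1+2/5z)y_n ⇒ h·k2=z(1+2/5z)y_n
  y_{n+1}/y_n = 1 − 2/5z + 7/5z(1+2/5z) = 1 + z + 14/25z²
  so R(z) = 1 + z + 14/25z².

Find x<0 with |R(x)|<1.
x=-0.9: |R|=0.5536
R=1: x+14/25x²=0 ⇒ x=−25/14=-1.7857; min R=1−1/(4·14/25)=0.5536>−1
Confirm numerically:
  x=-1.275: |R|=0.63535 <1
  x=-1.199: |R|=0.60606 <1
  x=-0.880: |R|=0.55366 <1
  x=-2.222: |R|=1.54288 >1
  x=-1.979: |R|=1.21421 >1
  x=-1.812: |R|=1.02667 >1
Stable set (-1.7857, 0).

left endpoint -1.7857.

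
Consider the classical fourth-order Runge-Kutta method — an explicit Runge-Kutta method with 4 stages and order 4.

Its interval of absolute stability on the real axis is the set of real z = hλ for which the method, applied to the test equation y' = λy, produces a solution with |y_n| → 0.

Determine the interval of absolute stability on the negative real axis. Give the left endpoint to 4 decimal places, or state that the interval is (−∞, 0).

On y'=λy, z=hλ:
  order 4, 4-stage ⇒ R(z)=1+z+z^2/2+z^3/6+z^4/24
  (e.g. R(-0.95)=0.39229, |R|=0.39229)

Boundary: |R(x)|=1, x<0.
x=-0.95: |R|=0.3923
|R(-2.61)|=0.7663 |R(-2.08)|=0.3633 |R(-0.52)|=0.5948
Bisect:
  x_lo=-3.1180 |R|=1.6290  x_hi=-0.2895 |R|=0.7487
  mid=-1.70377 |R|=0.27445 →hi
  mid=-2.41090 |R|=0.56747 →hi
  mid=-2.76447 |R|=0.96905 →hi
  mid=-2.94125 |R|=1.26175 →lo
  mid=-2.85286 |R|=1.10674 →lo
  mid=-2.80866 |R|=1.03581 →lo
  mid=-2.78657 |R|=1.00192 →lo
  mid=-2.77552 |R|=0.98536 →hi
  mid=-2.78104 |R|=0.99361 →hi
  mid=-2.78380 |R|=0.99775 →hi
  ...
  [-2.78536,-2.78518] ⇒ x*=-2.7853
So |R|<1 on (-2.7853, 0).

(-2.7853, 0).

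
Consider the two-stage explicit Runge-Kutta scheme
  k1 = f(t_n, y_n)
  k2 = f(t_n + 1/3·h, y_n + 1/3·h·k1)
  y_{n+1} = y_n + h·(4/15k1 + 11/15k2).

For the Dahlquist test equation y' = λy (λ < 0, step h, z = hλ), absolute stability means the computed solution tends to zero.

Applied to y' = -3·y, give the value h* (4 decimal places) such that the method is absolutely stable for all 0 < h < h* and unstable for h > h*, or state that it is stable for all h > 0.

(-4.0909,0); λ=-3 ⇒ h* = (45/11)/3 = 1.3636.

With y'=λy (z=hλ):
  k1=λy_n ⇒ h·k1=z·y_n;  k2=λ(1+1/3z)y_n ⇒ h·k2=z(1+1/3z)y_n
  y_{n+1}/y_n = 1 + 4/15z + 11/15z(1+1/3z) = 1 + z + 11/45z²
  ⇒ R(z) = 1 + z + 11/45z².

Need |R(x)|<1, x<0.
x=-0.6: |R|=0.4880
R=1: x+11/45x²=0 ⇒ x=−45/11=-4.0909; min R=1−1/(4·11/45)=-0.0227>−1
Confirm numerically:
  x=-3.397: |R|=0.42379 <1
  x=-2.337: |R|=0.00195 <1
  x=-1.762: |R|=0.00309 <1
  x=-4.685: |R|=1.68037 >1
  x=-4.460: |R|=1.40239 >1
So |R|<1 on (-4.0909, 0).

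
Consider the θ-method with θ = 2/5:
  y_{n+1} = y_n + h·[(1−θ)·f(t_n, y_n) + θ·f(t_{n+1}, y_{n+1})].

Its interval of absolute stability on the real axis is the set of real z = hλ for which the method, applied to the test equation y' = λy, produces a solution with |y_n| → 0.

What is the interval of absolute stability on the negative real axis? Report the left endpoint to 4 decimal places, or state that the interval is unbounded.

(-10.0000, 0).

Test eqn y'=λy, z=hλ:
  y_{n+1} = y_n + z·[3/5·y_n + 2/5·y_{n+1}] ⇒ (1 − 2/5z)y_{n+1} = (1 + 3/5z)y_n
  ⇒ R(z) = (1 + 3/5z)/(1 − 2/5z).

Boundary: |R(x)|=1, x<0.
x=-1.27: |R|=0.1578
R=−1: 1+3/5x = −1+2/5x ⇒ -1/5x=2 ⇒ x=2/(-1/5)=-10.0000
Confirm numerically:
  x=-8.533: |R|=0.93352 <1
  x=-7.962: |R|=0.90260 <1
  x=-7.271: |R|=0.86035 <1
  x=-6.403: |R|=0.79799 <1
  x=-10.393: |R|=1.01524 >1
  x=-10.099: |R|=1.00393 >1
  x=-10.042: |R|=1.00167 >1
Stable set (-10.0000, 0).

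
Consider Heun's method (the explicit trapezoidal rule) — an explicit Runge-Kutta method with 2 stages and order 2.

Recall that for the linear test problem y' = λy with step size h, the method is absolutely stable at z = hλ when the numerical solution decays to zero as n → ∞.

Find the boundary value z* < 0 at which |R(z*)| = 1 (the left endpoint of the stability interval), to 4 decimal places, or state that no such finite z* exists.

z* = -2.0000.

Set f=λy, z=hλ:
  order 2, 2-stage ⇒ R(z)=1+z+z^2/2
  (e.g. R(-1.56)=0.65680, |R|=0.65680)

Need |R(x)|<1, x<0.
x=-1.56: |R|=0.6568
|R(-1.9)|=0.9050 |R(-1.72)|=0.7592 |R(-0.98)|=0.5002
Bisect:
  x_lo=-2.5638 |R|=1.7228  x_hi=-0.3017 |R|=0.7438
  mid=-1.43275 |R|=0.59363 →hi
  mid=-1.99828 |R|=0.99828 →hi
  mid=-2.28105 |R|=1.32055 →lo
  mid=-2.13967 |R|=1.14942 →lo
  mid=-2.06897 |R|=1.07135 →lo
  mid=-2.03363 |R|=1.03419 →lo
  mid=-2.01596 |R|=1.01608 →lo
  mid=-2.00712 |R|=1.00714 →lo
  mid=-2.00270 |R|=1.00270 →lo
  mid=-2.00049 |R|=1.00049 →lo
  ...
  [-2.00008,-1.99994] ⇒ x*=-2.0000
So |R|<1 on (-2.0000, 0).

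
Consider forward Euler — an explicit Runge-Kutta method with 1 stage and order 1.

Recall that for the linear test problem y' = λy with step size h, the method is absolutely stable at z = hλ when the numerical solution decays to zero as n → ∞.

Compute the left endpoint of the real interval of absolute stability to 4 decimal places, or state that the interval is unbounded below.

z* = -2.0000.

With y'=λy (z=hλ):
  order 1, 1-stage ⇒ R(z)=1+z
  (e.g. R(-1.22)=-0.22000, |R|=0.22000)

Need |R(x)|<1, x<0.
x=-1.22: |R|=0.2200
|R(-1.98)|=0.9800 |R(-1.93)|=0.9300 |R(-1.03)|=0.0300
Bisect:
  x_lo=-2.6352 |R|=1.6352  x_hi=-0.1825 |R|=0.8175
  mid=-1.40888 |R|=0.40888 →hi
  mid=-2.02206 |R|=1.02206 →lo
  mid=-1.71547 |R|=0.71547 →hi
  mid=-1.86877 |R|=0.86877 →hi
  mid=-1.94541 |R|=0.94541 →hi
  mid=-1.98374 |R|=0.98374 →hi
  mid=-2.00290 |R|=1.00290 →lo
  ...
  [-2.00005,-1.99990] ⇒ x*=-2.0000
Interval (-2.0000, 0).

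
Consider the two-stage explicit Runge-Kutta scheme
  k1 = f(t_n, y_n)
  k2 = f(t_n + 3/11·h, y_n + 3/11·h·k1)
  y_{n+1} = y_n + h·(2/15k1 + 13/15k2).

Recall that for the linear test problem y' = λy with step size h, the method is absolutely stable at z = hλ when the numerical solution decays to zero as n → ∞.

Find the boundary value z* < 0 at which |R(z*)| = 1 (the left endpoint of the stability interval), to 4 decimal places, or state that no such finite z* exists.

z* = -4.2308.

On y'=λy, z=hλ:
  k1=λy_n ⇒ h·k1=z·y_n;  k2=λ(1+3/11z)y_n ⇒ h·k2=z(1+3/11z)y_n
  y_{n+1}/y_n = 1 + 2/15z + 13/15z(1+3/11z) = 1 + z + 13/55z²
  Hence R(z) = 1 + z + 13/55z².

Find x<0 with |R(x)|<1.
x=-1.74: |R|=0.0244
R=1: x+13/55x²=0 ⇒ x=−55/13=-4.2308; min R=1−1/(4·13/55)=-0.0577>−1
Confirm numerically:
  x=-3.431: |R|=0.35142 <1
  x=-3.342: |R|=0.29794 <1
  x=-2.936: |R|=0.10148 <1
  x=-2.906: |R|=0.09005 <1
  x=-4.731: |R|=1.55938 >1
  x=-4.550: |R|=1.34332 >1
Stable set (-4.2308, 0).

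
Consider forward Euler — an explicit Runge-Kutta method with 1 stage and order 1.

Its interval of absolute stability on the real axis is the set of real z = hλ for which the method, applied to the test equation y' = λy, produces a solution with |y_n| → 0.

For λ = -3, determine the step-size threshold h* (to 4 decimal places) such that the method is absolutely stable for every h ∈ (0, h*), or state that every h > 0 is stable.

(-2.0000,0); λ=-3 ⇒ h* = 0.6667.

Test eqn y'=λy, z=hλ:
  order 1, 1-stage ⇒ R(z)=1+z
  (e.g. R(-0.68)=0.32000, |R|=0.32000)

Solve |R(x)|<1 on ℝ⁻.
x=-0.68: |R|=0.3200
|R(-1.86)|=0.8600 |R(-1.73)|=0.7300 |R(-0.85)|=0.1500
Bisect:
  x_lo=-2.7604 |R|=1.7604  x_hi=-0.3277 |R|=0.6723
  mid=-1.54406 |R|=0.54406 →hi
  mid=-2.15225 |R|=1.15225 →lo
  mid=-1.84816 |R|=0.84816 →hi
  mid=-2.00021 |R|=1.00021 →lo
  mid=-1.92418 |R|=0.92418 →hi
  mid=-1.96219 |R|=0.96219 →hi
  mid=-1.98120 |R|=0.98120 →hi
  ...
  [-2.00006,-1.99991] ⇒ x*=-2.0000
Interval (-2.0000, 0).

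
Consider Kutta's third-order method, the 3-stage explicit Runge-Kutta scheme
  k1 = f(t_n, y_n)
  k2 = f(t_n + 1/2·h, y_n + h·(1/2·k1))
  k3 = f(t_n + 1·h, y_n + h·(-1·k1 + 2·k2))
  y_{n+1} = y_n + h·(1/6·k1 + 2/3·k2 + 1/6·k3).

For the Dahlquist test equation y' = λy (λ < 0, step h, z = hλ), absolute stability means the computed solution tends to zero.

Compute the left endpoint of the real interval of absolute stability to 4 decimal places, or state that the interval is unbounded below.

z* = -2.5127.

Set f=λy, z=hλ:
  order 3, 3-stage ⇒ R(z)=1+z+z^2/2+z^3/6
  (e.g. R(-0.6)=0.54400, |R|=0.54400)

Solve |R(x)|<1 on ℝ⁻.
x=-0.6: |R|=0.5440
|R(-2.33)|=0.7238 |R(-1.69)|=0.0664 |R(-0.68)|=0.4988
Bisect:
  x_lo=-3.0899 |R|=2.2329  x_hi=-0.0861 |R|=0.9175
  mid=-1.58802 |R|=0.00544 →hi
  mid=-2.33895 |R|=0.73622 →hi
  mid=-2.71442 |R|=1.36372 →lo
  mid=-2.52669 |R|=1.02307 →lo
  mid=-2.43282 |R|=0.87333 →hi
  mid=-2.47975 |R|=0.94657 →hi
  mid=-2.50322 |R|=0.98441 →hi
  mid=-2.51495 |R|=1.00363 →lo
  ...
  [-2.51275,-2.51257] ⇒ x*=-2.5127
So |R|<1 on (-2.5127, 0).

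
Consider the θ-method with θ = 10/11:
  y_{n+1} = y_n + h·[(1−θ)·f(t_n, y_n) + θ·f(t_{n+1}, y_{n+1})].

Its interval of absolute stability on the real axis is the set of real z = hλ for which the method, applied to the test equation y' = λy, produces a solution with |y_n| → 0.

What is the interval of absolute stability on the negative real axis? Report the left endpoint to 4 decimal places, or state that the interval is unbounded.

interval (−∞, 0).

Test eqn y'=λy, z=hλ:
  y_{n+1} = y_n + z·[1/11·y_n + 10/11·y_{n+1}] ⇒ (1 − 10/11z)y_{n+1} = (1 + 1/11z)y_n
  Hence R(z) = (1 + 1/11z)/(1 − 10/11z).

Find x<0 with |R(x)|<1.
x=-1.13: |R|=0.4426
x=-2: |R|=0.2903
x=-10: |R|=0.0090
x=-100: |R|=0.0880
θ=10/11≥1/2 ⇒ |1+1/11x|<|1−10/11x| ∀x<0 ⇒ unbounded interval.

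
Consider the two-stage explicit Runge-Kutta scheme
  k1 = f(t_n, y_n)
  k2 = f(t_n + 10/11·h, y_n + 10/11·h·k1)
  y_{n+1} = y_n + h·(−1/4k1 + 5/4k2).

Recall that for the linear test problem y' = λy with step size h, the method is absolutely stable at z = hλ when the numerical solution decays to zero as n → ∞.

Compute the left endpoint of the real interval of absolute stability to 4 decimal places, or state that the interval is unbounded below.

z* = -0.8800.

With y'=λy (z=hλ):
  k1=λy_n ⇒ h·k1=z·y_n;  k2=λ(1+10/11z)y_n ⇒ h·k2=z(1+10/11z)y_n
  y_{n+1}/y_n = 1 − 1/4z + 5/4z(1+10/11z) = 1 + z + 25/22z²
  ⇒ R(z) = 1 + z + 25/22z².

Need |R(x)|<1, x<0.
x=-1.04: |R|=1.1891
R=1: x+25/22x²=0 ⇒ x=−22/25=-0.8800; min R=1−1/(4·25/22)=0.7800>−1
Confirm numerically:
  x=-0.765: |R|=0.90003 <1
  x=-0.687: |R|=0.84933 <1
  x=-0.626: |R|=0.81931 <1
  x=-0.395: |R|=0.78230 <1
  x=-1.478: |R|=2.00437 >1
  x=-1.451: |R|=1.94150 >1
  x=-1.025: |R|=1.16889 >1
Stable set (-0.8800, 0).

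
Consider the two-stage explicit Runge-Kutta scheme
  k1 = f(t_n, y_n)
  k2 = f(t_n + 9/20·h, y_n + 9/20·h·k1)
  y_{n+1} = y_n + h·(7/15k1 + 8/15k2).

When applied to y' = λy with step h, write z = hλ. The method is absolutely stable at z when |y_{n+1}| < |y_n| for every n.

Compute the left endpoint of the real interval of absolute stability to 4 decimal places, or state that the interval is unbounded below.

left endpoint -4.1667.

With y'=λy (z=hλ):
  k1=λy_n ⇒ h·k1=z·y_n;  k2=λ(1+9/20z)y_n ⇒ h·k2=z(1+9/20z)y_n
  y_{n+1}/y_n = 1 + 7/15z + 8/15z(1+9/20z) = 1 + z + 6/25z²
  so R(z) = 1 + z + 6/25z².

Solve |R(x)|<1 on ℝ⁻.
x=-1.67: |R|=0.0007
R=1: x+6/25x²=0 ⇒ x=−25/6=-4.1667; min R=1−1/(4·6/25)=-0.0417>−1
Confirm numerically:
  x=-3.973: |R|=0.81533 <1
  x=-3.870: |R|=0.72446 <1
  x=-3.009: |R|=0.16398 <1
  x=-1.995: |R|=0.03979 <1
  x=-4.559: |R|=1.42928 >1
  x=-4.343: |R|=1.18380 >1
  x=-4.200: |R|=1.03360 >1
Interval (-4.1667, 0).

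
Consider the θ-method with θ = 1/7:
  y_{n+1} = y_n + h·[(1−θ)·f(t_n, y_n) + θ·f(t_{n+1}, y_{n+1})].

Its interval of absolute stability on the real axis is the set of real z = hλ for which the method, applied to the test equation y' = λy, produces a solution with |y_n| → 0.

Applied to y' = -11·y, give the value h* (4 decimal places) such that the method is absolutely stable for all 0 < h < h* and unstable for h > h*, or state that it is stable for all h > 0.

Test eqn y'=λy, z=hλ:
  y_{n+1} = y_n + z·[6/7·y_n + 1/7·y_{n+1}] ⇒ (1 − 1/7z)y_{n+1} = (1 + 6/7z)y_n
  so R(z) = (1 + 6/7z)/(1 − 1/7z).

Find x<0 with |R(x)|<1.
x=-1.56: |R|=0.2757
R=−1: 1+6/7x = −1+1/7x ⇒ -5/7x=2 ⇒ x=2/(-5/7)=-2.8000
Confirm numerically:
  x=-2.451: |R|=0.81536 <1
  x=-2.063: |R|=0.59340 <1
  x=-1.976: |R|=0.54100 <1
  x=-3.365: |R|=1.27255 >1
  x=-3.341: |R|=1.26158 >1
So |R|<1 on (-2.8000, 0).

(-2.8000,0); λ=-11 ⇒ h* = (14/5)/11 = 0.2545.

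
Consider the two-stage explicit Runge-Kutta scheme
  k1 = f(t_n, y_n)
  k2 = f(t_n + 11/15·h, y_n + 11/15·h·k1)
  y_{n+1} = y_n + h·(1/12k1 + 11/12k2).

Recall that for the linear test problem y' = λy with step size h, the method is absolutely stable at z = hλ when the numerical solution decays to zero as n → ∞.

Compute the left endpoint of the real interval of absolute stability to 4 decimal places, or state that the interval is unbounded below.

With y'=λy (z=hλ):
  k1=λy_n ⇒ h·k1=z·y_n;  k2=λ(1+11/15z)y_n ⇒ h·k2=z(1+11/15z)y_n
  y_{n+1}/y_n = 1 + 1/12z + 11/12z(1+11/15z) = 1 + z + 121/180z²
  Hence R(z) = 1 + z + 121/180z².

Need |R(x)|<1, x<0.
x=-1.28: |R|=0.8214
R=1: x+121/180x²=0 ⇒ x=−180/121=-1.4876; min R=1−1/(4·121/180)=0.6281>−1
Confirm numerically:
  x=-1.439: |R|=0.95298 <1
  x=-1.333: |R|=0.86146 <1
  x=-1.095: |R|=0.71101 <1
  x=-0.977: |R|=0.66466 <1
  x=-1.784: |R|=1.35545 >1
  x=-1.619: |R|=1.14300 >1
  x=-1.582: |R|=1.10039 >1
Stable set (-1.4876, 0).

left endpoint -1.4876.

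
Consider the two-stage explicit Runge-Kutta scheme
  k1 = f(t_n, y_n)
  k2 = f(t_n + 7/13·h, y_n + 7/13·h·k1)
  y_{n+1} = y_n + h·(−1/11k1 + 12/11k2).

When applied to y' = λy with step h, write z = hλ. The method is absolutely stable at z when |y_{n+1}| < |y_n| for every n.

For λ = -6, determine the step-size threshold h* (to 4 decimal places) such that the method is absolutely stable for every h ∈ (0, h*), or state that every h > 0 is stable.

(-1.7024,0); λ=-6 ⇒ h* = (143/84)/6 = 0.2837.

Test eqn y'=λy, z=hλ:
  k1=λy_n ⇒ h·k1=z·y_n;  k2=λ(1+7/13z)y_n ⇒ h·k2=z(1+7/13z)y_n
  y_{n+1}/y_n = 1 − 1/11z + 12/11z(1+7/13z) = 1 + z + 84/143z²
  so R(z) = 1 + z + 84/143z².

Need |R(x)|<1, x<0.
x=-0.37: |R|=0.7104
R=1: x+84/143x²=0 ⇒ x=−143/84=-1.7024; min R=1−1/(4·84/143)=0.5744>−1
Confirm numerically:
  x=-1.582: |R|=0.88813 <1
  x=-0.984: |R|=0.58477 <1
  x=-0.956: |R|=0.58086 <1
  x=-0.802: |R|=0.57583 <1
  x=-2.072: |R|=1.44987 >1
  x=-1.843: |R|=1.15223 >1
  x=-1.837: |R|=1.14526 >1
Interval (-1.7024, 0).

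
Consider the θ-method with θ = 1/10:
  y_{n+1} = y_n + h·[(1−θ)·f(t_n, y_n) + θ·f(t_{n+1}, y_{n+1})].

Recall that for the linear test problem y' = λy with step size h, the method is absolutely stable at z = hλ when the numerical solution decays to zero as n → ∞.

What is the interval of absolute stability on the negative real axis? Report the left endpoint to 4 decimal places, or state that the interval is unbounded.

Set f=λy, z=hλ:
  y_{n+1} = y_n + z·[9/10·y_n + 1/10·y_{n+1}] ⇒ (1 − 1/10z)y_{n+1} = (1 + 9/10z)y_n
  Hence R(z) = (1 + 9/10z)/(1 − 1/10z).

Find x<0 with |R(x)|<1.
x=-1.65: |R|=0.4163
R=−1: 1+9/10x = −1+1/10x ⇒ -4/5x=2 ⇒ x=2/(-4/5)=-2.5000
Confirm numerically:
  x=-2.449: |R|=0.96723 <1
  x=-2.333: |R|=0.89167 <1
  x=-1.823: |R|=0.54191 <1
  x=-1.763: |R|=0.49877 <1
  x=-2.995: |R|=1.30473 >1
  x=-2.922: |R|=1.26126 >1
  x=-2.639: |R|=1.08798 >1
Stable set (-2.5000, 0).

(-2.5000, 0).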